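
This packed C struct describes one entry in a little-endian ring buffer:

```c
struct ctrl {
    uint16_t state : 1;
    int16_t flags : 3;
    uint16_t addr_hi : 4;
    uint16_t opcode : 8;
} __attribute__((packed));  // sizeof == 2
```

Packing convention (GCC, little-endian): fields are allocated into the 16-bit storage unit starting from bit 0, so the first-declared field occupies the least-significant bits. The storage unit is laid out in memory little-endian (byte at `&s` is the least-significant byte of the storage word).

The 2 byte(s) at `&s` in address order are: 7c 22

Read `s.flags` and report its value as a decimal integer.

-2

[0]=0x7c [1]=0x22 (little-endian) → word 0x227c
state:1 @ bit 0 → (0x227c>>0)&0x1 = 0x0
flags:3 @ bit 1 → (0x227c>>1)&0x7 = 0x6  ←
addr_hi:4 @ bit 4 → (0x227c>>4)&0xf = 0x7
opcode:8 @ bit 8 → (0x227c>>8)&0xff = 0x22
flags signed 3b, MSB=1: 6 - 8 = -2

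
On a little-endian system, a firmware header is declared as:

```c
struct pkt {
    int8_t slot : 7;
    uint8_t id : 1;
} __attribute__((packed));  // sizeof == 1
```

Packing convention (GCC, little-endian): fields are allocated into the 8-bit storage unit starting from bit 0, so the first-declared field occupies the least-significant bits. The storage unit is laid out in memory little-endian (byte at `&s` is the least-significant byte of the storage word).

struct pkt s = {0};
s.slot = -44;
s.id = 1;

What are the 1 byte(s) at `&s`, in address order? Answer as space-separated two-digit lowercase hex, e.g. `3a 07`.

d4

slot:7 = -44 → 0x54 << 0 → word 0x54
id:1 = 1 → 0x1 << 7 → word 0xd4
word = 0xd4 → little-endian bytes:
  [0]=0xd4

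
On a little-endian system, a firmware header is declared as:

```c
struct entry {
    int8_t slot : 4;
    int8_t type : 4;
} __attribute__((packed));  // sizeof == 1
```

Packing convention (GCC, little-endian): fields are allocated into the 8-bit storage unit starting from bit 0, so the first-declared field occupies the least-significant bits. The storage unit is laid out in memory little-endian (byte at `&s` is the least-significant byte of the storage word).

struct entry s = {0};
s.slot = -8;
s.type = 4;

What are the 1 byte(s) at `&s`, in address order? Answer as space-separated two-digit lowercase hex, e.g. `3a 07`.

48

slot (4b) val=-8 bits=0x8 at bit 0: 0x08
type (4b) val=4 bits=0x4 at bit 4: 0x48
word = 0x48 → little-endian bytes:
  [0]=0x48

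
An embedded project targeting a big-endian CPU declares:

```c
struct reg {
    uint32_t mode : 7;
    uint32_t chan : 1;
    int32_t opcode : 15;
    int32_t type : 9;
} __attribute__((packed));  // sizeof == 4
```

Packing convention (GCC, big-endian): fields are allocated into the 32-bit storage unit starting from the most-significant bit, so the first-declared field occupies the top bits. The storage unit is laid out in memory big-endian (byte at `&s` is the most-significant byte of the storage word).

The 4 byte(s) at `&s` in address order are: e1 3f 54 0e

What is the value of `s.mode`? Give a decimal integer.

[0]=0xe1 [1]=0x3f [2]=0x54 [3]=0x0e (big-endian) → word 0xe13f540e
mode:7 @ bit 25 → (0xe13f540e>>25)&0x7f = 0x70  ←
chan:1 @ bit 24 → (0xe13f540e>>24)&0x1 = 0x1
opcode:15 @ bit 9 → (0xe13f540e>>9)&0x7fff = 0x1faa
type:9 @ bit 0 → (0xe13f540e>>0)&0x1ff = 0xe

112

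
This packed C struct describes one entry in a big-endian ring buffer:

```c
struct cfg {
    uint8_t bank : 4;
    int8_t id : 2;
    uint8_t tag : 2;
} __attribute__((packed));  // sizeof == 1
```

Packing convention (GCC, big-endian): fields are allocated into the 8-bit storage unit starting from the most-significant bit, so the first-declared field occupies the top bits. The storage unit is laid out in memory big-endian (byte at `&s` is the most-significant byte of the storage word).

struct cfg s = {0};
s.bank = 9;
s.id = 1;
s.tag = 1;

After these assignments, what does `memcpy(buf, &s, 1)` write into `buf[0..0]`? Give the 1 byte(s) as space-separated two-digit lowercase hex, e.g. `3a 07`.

bank (4b) val=9 bits=0x9 at bit 4: 0x90
id (2b) val=1 bits=0x1 at bit 2: 0x94
tag (2b) val=1 bits=0x1 at bit 0: 0x95
word = 0x95 → big-endian bytes:
  [0]=0x95

95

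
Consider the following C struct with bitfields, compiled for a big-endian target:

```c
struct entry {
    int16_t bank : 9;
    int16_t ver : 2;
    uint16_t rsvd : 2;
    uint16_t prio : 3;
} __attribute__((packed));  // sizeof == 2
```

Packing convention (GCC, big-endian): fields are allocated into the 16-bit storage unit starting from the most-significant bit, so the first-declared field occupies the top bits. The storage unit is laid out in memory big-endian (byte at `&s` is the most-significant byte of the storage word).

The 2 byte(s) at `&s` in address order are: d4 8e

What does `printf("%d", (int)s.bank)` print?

-87

[0]=0xd4 [1]=0x8e (big-endian) → word 0xd48e
bank:9 @ bit 7 → (0xd48e>>7)&0x1ff = 0x1a9  ←
ver:2 @ bit 5 → (0xd48e>>5)&0x3 = 0x0
rsvd:2 @ bit 3 → (0xd48e>>3)&0x3 = 0x1
prio:3 @ bit 0 → (0xd48e>>0)&0x7 = 0x6
bank signed 9b, MSB=1: 425 - 512 = -87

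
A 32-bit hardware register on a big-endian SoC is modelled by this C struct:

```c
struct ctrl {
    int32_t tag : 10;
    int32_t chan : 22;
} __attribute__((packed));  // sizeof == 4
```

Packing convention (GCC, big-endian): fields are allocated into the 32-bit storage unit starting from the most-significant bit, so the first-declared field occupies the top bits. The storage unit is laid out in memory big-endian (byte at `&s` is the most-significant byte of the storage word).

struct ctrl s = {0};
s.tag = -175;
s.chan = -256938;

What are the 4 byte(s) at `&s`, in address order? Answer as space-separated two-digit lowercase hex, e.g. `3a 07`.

d4 7c 14 56

[22+:10] tag=-175 & 0x3ff = 0x351; word=0xd4400000
[0+:22] chan=-256938 & 0x3fffff = 0x3c1456; word=0xd47c1456
word = 0xd47c1456 → big-endian bytes:
  [0]=0xd4  [1]=0x7c  [2]=0x14  [3]=0x56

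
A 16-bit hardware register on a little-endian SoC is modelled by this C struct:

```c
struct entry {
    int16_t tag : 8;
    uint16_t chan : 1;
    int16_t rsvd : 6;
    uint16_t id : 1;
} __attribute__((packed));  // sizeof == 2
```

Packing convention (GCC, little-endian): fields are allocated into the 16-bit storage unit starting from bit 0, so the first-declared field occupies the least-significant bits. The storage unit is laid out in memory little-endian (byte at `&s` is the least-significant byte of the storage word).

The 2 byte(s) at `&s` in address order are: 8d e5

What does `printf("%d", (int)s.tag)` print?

-115

[0]=0x8d [1]=0xe5 (little-endian) → word 0xe58d
tag [0+:8] = (word>>0) & 0xff = 141  ←
chan [8+:1] = (word>>8) & 0x1 = 1
rsvd [9+:6] = (word>>9) & 0x3f = 50
id [15+:1] = (word>>15) & 0x1 = 1
tag signed 8b, MSB=1: 141 - 256 = -115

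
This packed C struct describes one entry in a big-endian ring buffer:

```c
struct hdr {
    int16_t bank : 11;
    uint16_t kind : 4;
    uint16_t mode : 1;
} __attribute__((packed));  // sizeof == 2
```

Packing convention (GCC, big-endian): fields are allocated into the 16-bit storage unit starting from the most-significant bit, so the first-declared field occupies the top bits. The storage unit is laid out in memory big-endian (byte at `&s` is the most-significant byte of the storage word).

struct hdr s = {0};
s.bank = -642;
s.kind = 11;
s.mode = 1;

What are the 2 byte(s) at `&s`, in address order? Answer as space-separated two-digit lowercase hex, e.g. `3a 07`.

bank (11b) val=-642 bits=0x57e at bit 5: 0xafc0
kind (4b) val=11 bits=0xb at bit 1: 0xafd6
mode (1b) val=1 bits=0x1 at bit 0: 0xafd7
word = 0xafd7 → big-endian bytes:
  [0]=0xaf  [1]=0xd7

af d7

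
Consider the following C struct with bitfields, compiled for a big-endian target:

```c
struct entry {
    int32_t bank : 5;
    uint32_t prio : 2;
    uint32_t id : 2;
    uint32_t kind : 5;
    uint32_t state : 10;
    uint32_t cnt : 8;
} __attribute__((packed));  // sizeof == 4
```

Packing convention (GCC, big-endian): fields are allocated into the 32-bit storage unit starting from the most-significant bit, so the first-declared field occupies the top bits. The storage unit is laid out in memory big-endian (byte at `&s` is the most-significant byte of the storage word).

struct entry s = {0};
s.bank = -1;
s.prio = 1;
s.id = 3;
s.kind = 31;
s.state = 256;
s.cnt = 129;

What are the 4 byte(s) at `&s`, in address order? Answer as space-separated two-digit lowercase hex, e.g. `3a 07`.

fb fd 00 81

bank:5 = -1 → 0x1f << 27 → word 0xf8000000
prio:2 = 1 → 0x1 << 25 → word 0xfa000000
id:2 = 3 → 0x3 << 23 → word 0xfb800000
kind:5 = 31 → 0x1f << 18 → word 0xfbfc0000
state:10 = 256 → 0x100 << 8 → word 0xfbfd0000
cnt:8 = 129 → 0x81 << 0 → word 0xfbfd0081
word = 0xfbfd0081 → big-endian bytes:
  [0]=0xfb  [1]=0xfd  [2]=0x00  [3]=0x81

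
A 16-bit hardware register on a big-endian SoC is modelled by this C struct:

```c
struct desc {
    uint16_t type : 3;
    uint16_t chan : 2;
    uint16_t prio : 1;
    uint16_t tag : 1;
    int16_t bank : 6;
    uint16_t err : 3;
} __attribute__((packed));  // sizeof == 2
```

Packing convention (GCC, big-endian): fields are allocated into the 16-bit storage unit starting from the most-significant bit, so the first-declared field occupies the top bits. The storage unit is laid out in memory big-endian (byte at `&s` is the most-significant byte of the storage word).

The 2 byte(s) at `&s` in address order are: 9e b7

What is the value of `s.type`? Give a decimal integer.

4

[0]=0x9e [1]=0xb7 (big-endian) → word 0x9eb7
type:3 @ bit 13 → (0x9eb7>>13)&0x7 = 0x4  ←
chan:2 @ bit 11 → (0x9eb7>>11)&0x3 = 0x3
prio:1 @ bit 10 → (0x9eb7>>10)&0x1 = 0x1
tag:1 @ bit 9 → (0x9eb7>>9)&0x1 = 0x1
bank:6 @ bit 3 → (0x9eb7>>3)&0x3f = 0x16
err:3 @ bit 0 → (0x9eb7>>0)&0x7 = 0x7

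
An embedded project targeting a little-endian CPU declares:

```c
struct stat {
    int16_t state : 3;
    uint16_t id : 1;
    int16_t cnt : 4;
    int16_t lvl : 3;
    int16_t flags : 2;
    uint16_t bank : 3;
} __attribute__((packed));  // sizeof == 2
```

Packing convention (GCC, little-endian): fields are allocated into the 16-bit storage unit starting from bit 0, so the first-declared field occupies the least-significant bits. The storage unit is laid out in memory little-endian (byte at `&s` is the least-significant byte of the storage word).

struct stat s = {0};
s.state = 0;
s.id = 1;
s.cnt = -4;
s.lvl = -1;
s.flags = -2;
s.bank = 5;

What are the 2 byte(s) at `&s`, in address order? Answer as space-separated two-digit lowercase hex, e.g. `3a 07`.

c8 b7

state (3b) val=0 bits=0x0 at bit 0: 0x0000
id (1b) val=1 bits=0x1 at bit 3: 0x0008
cnt (4b) val=-4 bits=0xc at bit 4: 0x00c8
lvl (3b) val=-1 bits=0x7 at bit 8: 0x07c8
flags (2b) val=-2 bits=0x2 at bit 11: 0x17c8
bank (3b) val=5 bits=0x5 at bit 13: 0xb7c8
word = 0xb7c8 → little-endian bytes:
  [0]=0xc8  [1]=0xb7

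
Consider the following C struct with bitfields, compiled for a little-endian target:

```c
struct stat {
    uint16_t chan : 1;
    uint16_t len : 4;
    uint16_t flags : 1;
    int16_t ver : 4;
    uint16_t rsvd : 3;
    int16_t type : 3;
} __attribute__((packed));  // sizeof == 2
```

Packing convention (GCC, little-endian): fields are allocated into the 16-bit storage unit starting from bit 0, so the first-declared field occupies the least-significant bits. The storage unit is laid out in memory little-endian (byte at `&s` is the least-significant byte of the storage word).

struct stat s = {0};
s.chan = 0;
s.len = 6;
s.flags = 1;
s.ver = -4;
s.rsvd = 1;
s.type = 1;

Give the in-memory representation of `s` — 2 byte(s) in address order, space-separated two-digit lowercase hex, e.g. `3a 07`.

[0+:1] chan=0 & 0x1 = 0x0; word=0x0000
[1+:4] len=6 & 0xf = 0x6; word=0x000c
[5+:1] flags=1 & 0x1 = 0x1; word=0x002c
[6+:4] ver=-4 & 0xf = 0xc; word=0x032c
[10+:3] rsvd=1 & 0x7 = 0x1; word=0x072c
[13+:3] type=1 & 0x7 = 0x1; word=0x272c
word = 0x272c → little-endian bytes:
  [0]=0x2c  [1]=0x27

2c 27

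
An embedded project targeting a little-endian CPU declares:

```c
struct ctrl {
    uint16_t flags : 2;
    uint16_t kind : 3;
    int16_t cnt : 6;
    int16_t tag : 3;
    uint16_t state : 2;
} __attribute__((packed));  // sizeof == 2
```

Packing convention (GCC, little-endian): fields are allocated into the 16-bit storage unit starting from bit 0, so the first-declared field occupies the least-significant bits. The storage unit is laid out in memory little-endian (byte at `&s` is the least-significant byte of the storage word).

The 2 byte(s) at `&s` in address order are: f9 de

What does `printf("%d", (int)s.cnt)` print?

-9

[0]=0xf9 [1]=0xde (little-endian) → word 0xdef9
flags [0+:2] = (word>>0) & 0x3 = 1
kind [2+:3] = (word>>2) & 0x7 = 6
cnt [5+:6] = (word>>5) & 0x3f = 55  ←
tag [11+:3] = (word>>11) & 0x7 = 3
state [14+:2] = (word>>14) & 0x3 = 3
cnt signed 6b, MSB=1: 55 - 64 = -9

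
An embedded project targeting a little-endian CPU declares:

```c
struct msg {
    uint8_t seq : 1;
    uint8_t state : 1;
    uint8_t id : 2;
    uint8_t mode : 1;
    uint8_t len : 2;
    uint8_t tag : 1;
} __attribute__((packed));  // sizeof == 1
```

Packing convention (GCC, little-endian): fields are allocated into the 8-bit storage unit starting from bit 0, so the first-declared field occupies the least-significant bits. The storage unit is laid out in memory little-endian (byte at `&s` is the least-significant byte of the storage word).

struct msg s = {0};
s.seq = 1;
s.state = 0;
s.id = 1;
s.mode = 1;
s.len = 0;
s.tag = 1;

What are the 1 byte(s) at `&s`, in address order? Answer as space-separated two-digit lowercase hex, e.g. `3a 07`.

95

seq:1 = 1 → 0x1 << 0 → word 0x01
state:1 = 0 → 0x0 << 1 → word 0x01
id:2 = 1 → 0x1 << 2 → word 0x05
mode:1 = 1 → 0x1 << 4 → word 0x15
len:2 = 0 → 0x0 << 5 → word 0x15
tag:1 = 1 → 0x1 << 7 → word 0x95
word = 0x95 → little-endian bytes:
  [0]=0x95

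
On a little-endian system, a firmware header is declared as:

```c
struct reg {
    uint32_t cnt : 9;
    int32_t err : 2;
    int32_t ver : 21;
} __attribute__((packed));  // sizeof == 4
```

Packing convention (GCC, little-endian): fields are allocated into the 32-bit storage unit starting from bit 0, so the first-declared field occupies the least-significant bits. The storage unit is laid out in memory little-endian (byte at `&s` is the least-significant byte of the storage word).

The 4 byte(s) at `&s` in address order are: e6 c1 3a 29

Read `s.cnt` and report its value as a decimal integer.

486

[0]=0xe6 [1]=0xc1 [2]=0x3a [3]=0x29 (little-endian) → word 0x293ac1e6
cnt:9 @ bit 0 → (0x293ac1e6>>0)&0x1ff = 0x1e6  ←
err:2 @ bit 9 → (0x293ac1e6>>9)&0x3 = 0x0
ver:21 @ bit 11 → (0x293ac1e6>>11)&0x1fffff = 0x52758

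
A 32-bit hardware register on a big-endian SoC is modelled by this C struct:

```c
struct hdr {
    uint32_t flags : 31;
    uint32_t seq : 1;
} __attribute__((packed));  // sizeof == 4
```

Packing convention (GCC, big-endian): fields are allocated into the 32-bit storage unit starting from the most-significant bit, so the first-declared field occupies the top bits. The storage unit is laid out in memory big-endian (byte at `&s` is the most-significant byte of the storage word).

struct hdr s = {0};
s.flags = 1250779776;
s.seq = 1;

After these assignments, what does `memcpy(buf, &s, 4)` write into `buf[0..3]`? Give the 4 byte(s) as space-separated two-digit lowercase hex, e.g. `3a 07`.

95 1a c5 01

[1+:31] flags=1250779776 & 0x7fffffff = 0x4a8d6280; word=0x951ac500
[0+:1] seq=1 & 0x1 = 0x1; word=0x951ac501
word = 0x951ac501 → big-endian bytes:
  [0]=0x95  [1]=0x1a  [2]=0xc5  [3]=0x01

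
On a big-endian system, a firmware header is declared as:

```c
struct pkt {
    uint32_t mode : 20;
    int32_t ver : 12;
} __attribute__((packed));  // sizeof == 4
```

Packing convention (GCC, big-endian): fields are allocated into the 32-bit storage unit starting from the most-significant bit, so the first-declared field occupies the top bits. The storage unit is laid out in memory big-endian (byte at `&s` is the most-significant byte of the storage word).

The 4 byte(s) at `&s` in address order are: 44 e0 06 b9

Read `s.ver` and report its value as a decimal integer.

1721

[0]=0x44 [1]=0xe0 [2]=0x06 [3]=0xb9 (big-endian) → word 0x44e006b9
mode:20 @ bit 12 → (0x44e006b9>>12)&0xfffff = 0x44e00
ver:12 @ bit 0 → (0x44e006b9>>0)&0xfff = 0x6b9  ←
ver signed 12b, MSB=0: value = 1721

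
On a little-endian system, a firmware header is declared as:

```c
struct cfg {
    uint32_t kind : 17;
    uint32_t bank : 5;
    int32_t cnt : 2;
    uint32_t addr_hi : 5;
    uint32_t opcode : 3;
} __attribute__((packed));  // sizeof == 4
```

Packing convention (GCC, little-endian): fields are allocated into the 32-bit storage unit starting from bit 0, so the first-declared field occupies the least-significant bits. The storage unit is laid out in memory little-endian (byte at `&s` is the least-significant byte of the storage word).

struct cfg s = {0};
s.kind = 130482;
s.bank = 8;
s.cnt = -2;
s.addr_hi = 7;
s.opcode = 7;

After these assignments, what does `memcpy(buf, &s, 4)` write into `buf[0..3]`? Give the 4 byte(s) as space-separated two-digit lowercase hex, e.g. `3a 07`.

kind (17b) val=130482 bits=0x1fdb2 at bit 0: 0x0001fdb2
bank (5b) val=8 bits=0x8 at bit 17: 0x0011fdb2
cnt (2b) val=-2 bits=0x2 at bit 22: 0x0091fdb2
addr_hi (5b) val=7 bits=0x7 at bit 24: 0x0791fdb2
opcode (3b) val=7 bits=0x7 at bit 29: 0xe791fdb2
word = 0xe791fdb2 → little-endian bytes:
  [0]=0xb2  [1]=0xfd  [2]=0x91  [3]=0xe7

b2 fd 91 e7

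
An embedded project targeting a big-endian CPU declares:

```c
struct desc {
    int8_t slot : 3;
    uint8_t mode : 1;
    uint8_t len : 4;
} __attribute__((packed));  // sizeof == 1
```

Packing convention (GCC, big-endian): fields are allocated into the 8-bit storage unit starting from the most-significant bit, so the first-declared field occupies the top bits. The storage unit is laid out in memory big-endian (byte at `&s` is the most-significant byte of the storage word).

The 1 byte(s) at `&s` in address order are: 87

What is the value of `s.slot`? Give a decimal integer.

[0]=0x87 (big-endian) → word 0x87
slot [5+:3] = (word>>5) & 0x7 = 4  ←
mode [4+:1] = (word>>4) & 0x1 = 0
len [0+:4] = (word>>0) & 0xf = 7
slot signed 3b, MSB=1: 4 - 8 = -4

-4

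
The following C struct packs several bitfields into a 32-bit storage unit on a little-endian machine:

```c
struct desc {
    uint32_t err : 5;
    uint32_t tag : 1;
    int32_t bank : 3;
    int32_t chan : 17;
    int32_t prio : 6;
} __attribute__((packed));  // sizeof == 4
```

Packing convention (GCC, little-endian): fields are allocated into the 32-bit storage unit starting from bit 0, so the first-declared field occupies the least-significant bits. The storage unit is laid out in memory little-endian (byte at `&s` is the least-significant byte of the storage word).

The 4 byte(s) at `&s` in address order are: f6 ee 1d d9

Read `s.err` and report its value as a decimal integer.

22

[0]=0xf6 [1]=0xee [2]=0x1d [3]=0xd9 (little-endian) → word 0xd91deef6
err [0+:5] = (word>>0) & 0x1f = 22  ←
tag [5+:1] = (word>>5) & 0x1 = 1
bank [6+:3] = (word>>6) & 0x7 = 3
chan [9+:17] = (word>>9) & 0x1ffff = 36599
prio [26+:6] = (word>>26) & 0x3f = 54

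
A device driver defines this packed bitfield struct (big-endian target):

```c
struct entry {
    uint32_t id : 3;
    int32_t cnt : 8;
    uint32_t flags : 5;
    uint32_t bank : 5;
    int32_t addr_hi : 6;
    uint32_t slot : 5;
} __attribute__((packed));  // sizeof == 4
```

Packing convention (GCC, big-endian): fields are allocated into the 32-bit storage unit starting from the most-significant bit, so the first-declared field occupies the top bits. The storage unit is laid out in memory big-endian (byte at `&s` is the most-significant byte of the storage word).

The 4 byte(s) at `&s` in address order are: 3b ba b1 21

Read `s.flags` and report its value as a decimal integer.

[0]=0x3b [1]=0xba [2]=0xb1 [3]=0x21 (big-endian) → word 0x3bbab121
id:3 @ bit 29 → (0x3bbab121>>29)&0x7 = 0x1
cnt:8 @ bit 21 → (0x3bbab121>>21)&0xff = 0xdd
flags:5 @ bit 16 → (0x3bbab121>>16)&0x1f = 0x1a  ←
bank:5 @ bit 11 → (0x3bbab121>>11)&0x1f = 0x16
addr_hi:6 @ bit 5 → (0x3bbab121>>5)&0x3f = 0x9
slot:5 @ bit 0 → (0x3bbab121>>0)&0x1f = 0x1

26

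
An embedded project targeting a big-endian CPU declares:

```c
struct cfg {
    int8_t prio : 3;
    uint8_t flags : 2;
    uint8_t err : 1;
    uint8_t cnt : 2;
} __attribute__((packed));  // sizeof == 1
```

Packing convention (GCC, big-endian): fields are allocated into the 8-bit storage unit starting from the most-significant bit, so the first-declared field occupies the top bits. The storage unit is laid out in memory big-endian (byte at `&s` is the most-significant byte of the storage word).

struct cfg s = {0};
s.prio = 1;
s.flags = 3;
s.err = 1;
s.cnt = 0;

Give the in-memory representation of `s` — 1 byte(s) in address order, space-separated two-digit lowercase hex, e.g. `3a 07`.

prio:3 = 1 → 0x1 << 5 → word 0x20
flags:2 = 3 → 0x3 << 3 → word 0x38
err:1 = 1 → 0x1 << 2 → word 0x3c
cnt:2 = 0 → 0x0 << 0 → word 0x3c
word = 0x3c → big-endian bytes:
  [0]=0x3c

3c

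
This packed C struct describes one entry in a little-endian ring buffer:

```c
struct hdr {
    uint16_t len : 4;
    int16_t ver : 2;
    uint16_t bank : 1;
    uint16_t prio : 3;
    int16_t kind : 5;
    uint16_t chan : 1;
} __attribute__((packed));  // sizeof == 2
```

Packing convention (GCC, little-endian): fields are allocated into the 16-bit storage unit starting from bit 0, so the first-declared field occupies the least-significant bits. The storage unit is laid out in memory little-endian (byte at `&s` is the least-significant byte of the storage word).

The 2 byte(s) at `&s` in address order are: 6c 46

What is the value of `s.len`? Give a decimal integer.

[0]=0x6c [1]=0x46 (little-endian) → word 0x466c
len:4 @ bit 0 → (0x466c>>0)&0xf = 0xc  ←
ver:2 @ bit 4 → (0x466c>>4)&0x3 = 0x2
bank:1 @ bit 6 → (0x466c>>6)&0x1 = 0x1
prio:3 @ bit 7 → (0x466c>>7)&0x7 = 0x4
kind:5 @ bit 10 → (0x466c>>10)&0x1f = 0x11
chan:1 @ bit 15 → (0x466c>>15)&0x1 = 0x0

12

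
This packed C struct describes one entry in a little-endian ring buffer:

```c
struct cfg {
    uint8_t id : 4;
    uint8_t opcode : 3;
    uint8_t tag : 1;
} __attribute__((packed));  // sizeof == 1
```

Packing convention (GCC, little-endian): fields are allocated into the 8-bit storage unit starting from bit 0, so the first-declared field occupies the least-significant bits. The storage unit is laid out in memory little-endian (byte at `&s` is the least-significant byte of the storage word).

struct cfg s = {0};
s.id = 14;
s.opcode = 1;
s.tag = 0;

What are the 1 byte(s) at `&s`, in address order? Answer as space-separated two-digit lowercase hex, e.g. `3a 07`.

1e

[0+:4] id=14 & 0xf = 0xe; word=0x0e
[4+:3] opcode=1 & 0x7 = 0x1; word=0x1e
[7+:1] tag=0 & 0x1 = 0x0; word=0x1e
word = 0x1e → little-endian bytes:
  [0]=0x1e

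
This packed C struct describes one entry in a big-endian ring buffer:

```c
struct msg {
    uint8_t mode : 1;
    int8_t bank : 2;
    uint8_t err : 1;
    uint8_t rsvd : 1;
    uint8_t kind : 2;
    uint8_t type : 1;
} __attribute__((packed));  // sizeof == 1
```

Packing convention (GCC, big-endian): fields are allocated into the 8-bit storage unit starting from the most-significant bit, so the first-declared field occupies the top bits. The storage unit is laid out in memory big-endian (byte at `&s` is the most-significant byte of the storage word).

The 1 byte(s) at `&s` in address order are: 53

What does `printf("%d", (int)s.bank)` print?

[0]=0x53 (big-endian) → word 0x53
mode:1 @ bit 7 → (0x53>>7)&0x1 = 0x0
bank:2 @ bit 5 → (0x53>>5)&0x3 = 0x2  ←
err:1 @ bit 4 → (0x53>>4)&0x1 = 0x1
rsvd:1 @ bit 3 → (0x53>>3)&0x1 = 0x0
kind:2 @ bit 1 → (0x53>>1)&0x3 = 0x1
type:1 @ bit 0 → (0x53>>0)&0x1 = 0x1
bank signed 2b, MSB=1: 2 - 4 = -2

-2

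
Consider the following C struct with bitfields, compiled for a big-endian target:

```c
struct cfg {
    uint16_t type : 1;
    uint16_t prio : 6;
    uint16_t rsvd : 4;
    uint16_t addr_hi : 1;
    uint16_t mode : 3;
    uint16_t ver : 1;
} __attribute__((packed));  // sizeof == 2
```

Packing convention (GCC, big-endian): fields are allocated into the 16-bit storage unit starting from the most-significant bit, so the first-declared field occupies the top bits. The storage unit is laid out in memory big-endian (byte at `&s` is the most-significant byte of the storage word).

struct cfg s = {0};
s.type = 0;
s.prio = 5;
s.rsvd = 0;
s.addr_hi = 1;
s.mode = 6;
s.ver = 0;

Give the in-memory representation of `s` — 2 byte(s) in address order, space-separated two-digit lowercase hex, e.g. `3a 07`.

[15+:1] type=0 & 0x1 = 0x0; word=0x0000
[9+:6] prio=5 & 0x3f = 0x5; word=0x0a00
[5+:4] rsvd=0 & 0xf = 0x0; word=0x0a00
[4+:1] addr_hi=1 & 0x1 = 0x1; word=0x0a10
[1+:3] mode=6 & 0x7 = 0x6; word=0x0a1c
[0+:1] ver=0 & 0x1 = 0x0; word=0x0a1c
word = 0x0a1c → big-endian bytes:
  [0]=0x0a  [1]=0x1c

0a 1c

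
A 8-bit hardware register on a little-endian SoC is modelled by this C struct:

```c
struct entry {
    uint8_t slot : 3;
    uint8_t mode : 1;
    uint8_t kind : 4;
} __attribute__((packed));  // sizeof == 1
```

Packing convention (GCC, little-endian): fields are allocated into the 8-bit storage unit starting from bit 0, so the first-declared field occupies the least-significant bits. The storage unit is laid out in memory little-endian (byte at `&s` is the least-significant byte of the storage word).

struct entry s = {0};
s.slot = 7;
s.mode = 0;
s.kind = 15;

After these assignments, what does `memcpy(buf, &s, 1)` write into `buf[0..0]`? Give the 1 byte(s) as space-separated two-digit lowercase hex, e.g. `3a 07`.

slot:3 = 7 → 0x7 << 0 → word 0x07
mode:1 = 0 → 0x0 << 3 → word 0x07
kind:4 = 15 → 0xf << 4 → word 0xf7
word = 0xf7 → little-endian bytes:
  [0]=0xf7

f7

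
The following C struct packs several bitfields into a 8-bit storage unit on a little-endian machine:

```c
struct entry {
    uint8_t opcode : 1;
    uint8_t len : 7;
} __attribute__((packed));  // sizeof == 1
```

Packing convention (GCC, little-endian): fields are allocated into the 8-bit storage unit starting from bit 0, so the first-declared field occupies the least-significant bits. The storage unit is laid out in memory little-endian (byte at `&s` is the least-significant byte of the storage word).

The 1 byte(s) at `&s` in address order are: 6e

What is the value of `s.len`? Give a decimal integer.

[0]=0x6e (little-endian) → word 0x6e
opcode:1 @ bit 0 → (0x6e>>0)&0x1 = 0x0
len:7 @ bit 1 → (0x6e>>1)&0x7f = 0x37  ←

55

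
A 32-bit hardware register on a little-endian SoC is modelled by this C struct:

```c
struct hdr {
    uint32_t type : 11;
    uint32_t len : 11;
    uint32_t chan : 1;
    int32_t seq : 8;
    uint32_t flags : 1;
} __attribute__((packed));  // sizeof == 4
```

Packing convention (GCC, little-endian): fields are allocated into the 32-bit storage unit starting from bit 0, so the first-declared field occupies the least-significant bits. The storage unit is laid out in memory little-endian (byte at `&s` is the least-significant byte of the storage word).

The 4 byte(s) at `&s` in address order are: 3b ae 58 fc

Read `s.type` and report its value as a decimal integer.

1595

[0]=0x3b [1]=0xae [2]=0x58 [3]=0xfc (little-endian) → word 0xfc58ae3b
type:11 @ bit 0 → (0xfc58ae3b>>0)&0x7ff = 0x63b  ←
len:11 @ bit 11 → (0xfc58ae3b>>11)&0x7ff = 0x315
chan:1 @ bit 22 → (0xfc58ae3b>>22)&0x1 = 0x1
seq:8 @ bit 23 → (0xfc58ae3b>>23)&0xff = 0xf8
flags:1 @ bit 31 → (0xfc58ae3b>>31)&0x1 = 0x1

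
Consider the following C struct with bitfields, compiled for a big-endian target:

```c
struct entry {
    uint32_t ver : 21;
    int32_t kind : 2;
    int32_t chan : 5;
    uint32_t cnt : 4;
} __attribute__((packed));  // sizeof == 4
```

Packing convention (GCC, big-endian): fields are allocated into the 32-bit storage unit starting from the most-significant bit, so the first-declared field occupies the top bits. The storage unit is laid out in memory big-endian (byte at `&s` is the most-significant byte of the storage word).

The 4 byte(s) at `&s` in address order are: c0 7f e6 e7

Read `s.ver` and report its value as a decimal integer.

[0]=0xc0 [1]=0x7f [2]=0xe6 [3]=0xe7 (big-endian) → word 0xc07fe6e7
ver [11+:21] = (word>>11) & 0x1fffff = 1576956  ←
kind [9+:2] = (word>>9) & 0x3 = 3
chan [4+:5] = (word>>4) & 0x1f = 14
cnt [0+:4] = (word>>0) & 0xf = 7

1576956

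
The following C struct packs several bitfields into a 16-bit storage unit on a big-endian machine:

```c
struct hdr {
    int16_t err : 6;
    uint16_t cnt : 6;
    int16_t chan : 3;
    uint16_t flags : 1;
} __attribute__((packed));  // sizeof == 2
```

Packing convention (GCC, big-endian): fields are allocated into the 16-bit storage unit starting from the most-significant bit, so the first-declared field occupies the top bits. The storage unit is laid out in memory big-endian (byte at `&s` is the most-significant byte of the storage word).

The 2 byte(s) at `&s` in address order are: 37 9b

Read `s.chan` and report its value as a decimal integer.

-3

[0]=0x37 [1]=0x9b (big-endian) → word 0x379b
err [10+:6] = (word>>10) & 0x3f = 13
cnt [4+:6] = (word>>4) & 0x3f = 57
chan [1+:3] = (word>>1) & 0x7 = 5  ←
flags [0+:1] = (word>>0) & 0x1 = 1
chan signed 3b, MSB=1: 5 - 8 = -3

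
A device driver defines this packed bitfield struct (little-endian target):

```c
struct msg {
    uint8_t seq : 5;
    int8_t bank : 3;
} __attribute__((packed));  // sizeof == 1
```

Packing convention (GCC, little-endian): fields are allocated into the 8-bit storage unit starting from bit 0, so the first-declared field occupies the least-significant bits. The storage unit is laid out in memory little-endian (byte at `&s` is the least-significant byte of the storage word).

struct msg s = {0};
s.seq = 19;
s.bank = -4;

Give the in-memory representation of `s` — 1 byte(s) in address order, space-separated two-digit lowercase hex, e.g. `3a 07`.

93

seq:5 = 19 → 0x13 << 0 → word 0x13
bank:3 = -4 → 0x4 << 5 → word 0x93
word = 0x93 → little-endian bytes:
  [0]=0x93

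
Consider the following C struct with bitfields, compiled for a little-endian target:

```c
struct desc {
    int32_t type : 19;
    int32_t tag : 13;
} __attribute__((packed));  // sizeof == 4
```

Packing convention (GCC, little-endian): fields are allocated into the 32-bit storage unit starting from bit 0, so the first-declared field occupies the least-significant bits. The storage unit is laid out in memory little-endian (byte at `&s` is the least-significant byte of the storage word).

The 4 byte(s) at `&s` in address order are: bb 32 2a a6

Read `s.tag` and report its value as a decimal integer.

-2875

[0]=0xbb [1]=0x32 [2]=0x2a [3]=0xa6 (little-endian) → word 0xa62a32bb
type:19 @ bit 0 → (0xa62a32bb>>0)&0x7ffff = 0x232bb
tag:13 @ bit 19 → (0xa62a32bb>>19)&0x1fff = 0x14c5  ←
tag signed 13b, MSB=1: 5317 - 8192 = -2875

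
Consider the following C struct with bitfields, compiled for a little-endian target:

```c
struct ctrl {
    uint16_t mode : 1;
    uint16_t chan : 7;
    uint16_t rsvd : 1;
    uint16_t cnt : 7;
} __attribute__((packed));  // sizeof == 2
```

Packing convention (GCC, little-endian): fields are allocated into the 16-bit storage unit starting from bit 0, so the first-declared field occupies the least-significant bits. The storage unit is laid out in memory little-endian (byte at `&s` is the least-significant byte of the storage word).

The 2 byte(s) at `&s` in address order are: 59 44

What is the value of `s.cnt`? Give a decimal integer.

34

[0]=0x59 [1]=0x44 (little-endian) → word 0x4459
mode [0+:1] = (word>>0) & 0x1 = 1
chan [1+:7] = (word>>1) & 0x7f = 44
rsvd [8+:1] = (word>>8) & 0x1 = 0
cnt [9+:7] = (word>>9) & 0x7f = 34  ←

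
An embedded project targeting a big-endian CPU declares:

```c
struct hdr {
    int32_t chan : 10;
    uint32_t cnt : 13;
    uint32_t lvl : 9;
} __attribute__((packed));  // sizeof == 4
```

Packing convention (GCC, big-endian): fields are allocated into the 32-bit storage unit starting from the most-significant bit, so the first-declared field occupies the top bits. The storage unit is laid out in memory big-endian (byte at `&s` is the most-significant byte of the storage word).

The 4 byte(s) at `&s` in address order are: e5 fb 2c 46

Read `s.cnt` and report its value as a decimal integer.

7574

[0]=0xe5 [1]=0xfb [2]=0x2c [3]=0x46 (big-endian) → word 0xe5fb2c46
chan:10 @ bit 22 → (0xe5fb2c46>>22)&0x3ff = 0x397
cnt:13 @ bit 9 → (0xe5fb2c46>>9)&0x1fff = 0x1d96  ←
lvl:9 @ bit 0 → (0xe5fb2c46>>0)&0x1ff = 0x46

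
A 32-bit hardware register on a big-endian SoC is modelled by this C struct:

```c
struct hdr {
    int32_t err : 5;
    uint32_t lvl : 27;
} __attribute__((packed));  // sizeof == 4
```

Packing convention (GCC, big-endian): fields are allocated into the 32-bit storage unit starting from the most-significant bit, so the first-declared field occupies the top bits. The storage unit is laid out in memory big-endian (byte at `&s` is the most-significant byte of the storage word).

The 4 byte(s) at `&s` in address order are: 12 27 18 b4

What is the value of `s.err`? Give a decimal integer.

2

[0]=0x12 [1]=0x27 [2]=0x18 [3]=0xb4 (big-endian) → word 0x122718b4
err:5 @ bit 27 → (0x122718b4>>27)&0x1f = 0x2  ←
lvl:27 @ bit 0 → (0x122718b4>>0)&0x7ffffff = 0x22718b4
err signed 5b, MSB=0: value = 2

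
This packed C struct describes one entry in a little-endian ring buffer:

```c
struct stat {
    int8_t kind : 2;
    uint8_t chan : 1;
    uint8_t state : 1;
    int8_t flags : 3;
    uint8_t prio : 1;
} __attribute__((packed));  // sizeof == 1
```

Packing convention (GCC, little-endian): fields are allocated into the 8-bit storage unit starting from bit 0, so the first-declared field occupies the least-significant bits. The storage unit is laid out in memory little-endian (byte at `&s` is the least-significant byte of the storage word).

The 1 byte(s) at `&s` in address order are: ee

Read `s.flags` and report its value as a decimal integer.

-2

[0]=0xee (little-endian) → word 0xee
kind:2 @ bit 0 → (0xee>>0)&0x3 = 0x2
chan:1 @ bit 2 → (0xee>>2)&0x1 = 0x1
state:1 @ bit 3 → (0xee>>3)&0x1 = 0x1
flags:3 @ bit 4 → (0xee>>4)&0x7 = 0x6  ←
prio:1 @ bit 7 → (0xee>>7)&0x1 = 0x1
flags signed 3b, MSB=1: 6 - 8 = -2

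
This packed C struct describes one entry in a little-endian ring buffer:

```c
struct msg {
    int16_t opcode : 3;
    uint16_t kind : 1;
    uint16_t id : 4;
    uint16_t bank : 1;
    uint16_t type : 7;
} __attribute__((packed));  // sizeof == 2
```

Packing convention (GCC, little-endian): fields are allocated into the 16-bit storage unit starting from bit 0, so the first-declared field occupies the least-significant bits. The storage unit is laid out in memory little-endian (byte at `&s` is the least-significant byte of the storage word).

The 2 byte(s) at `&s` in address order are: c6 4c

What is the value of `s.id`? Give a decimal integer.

12

[0]=0xc6 [1]=0x4c (little-endian) → word 0x4cc6
opcode:3 @ bit 0 → (0x4cc6>>0)&0x7 = 0x6
kind:1 @ bit 3 → (0x4cc6>>3)&0x1 = 0x0
id:4 @ bit 4 → (0x4cc6>>4)&0xf = 0xc  ←
bank:1 @ bit 8 → (0x4cc6>>8)&0x1 = 0x0
type:7 @ bit 9 → (0x4cc6>>9)&0x7f = 0x26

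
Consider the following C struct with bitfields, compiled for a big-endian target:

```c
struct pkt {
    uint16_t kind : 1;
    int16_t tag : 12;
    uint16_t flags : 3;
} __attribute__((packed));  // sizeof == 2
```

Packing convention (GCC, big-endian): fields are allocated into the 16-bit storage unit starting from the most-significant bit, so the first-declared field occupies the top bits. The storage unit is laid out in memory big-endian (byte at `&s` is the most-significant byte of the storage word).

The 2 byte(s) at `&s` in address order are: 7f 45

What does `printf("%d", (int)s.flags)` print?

[0]=0x7f [1]=0x45 (big-endian) → word 0x7f45
kind [15+:1] = (word>>15) & 0x1 = 0
tag [3+:12] = (word>>3) & 0xfff = 4072
flags [0+:3] = (word>>0) & 0x7 = 5  ←

5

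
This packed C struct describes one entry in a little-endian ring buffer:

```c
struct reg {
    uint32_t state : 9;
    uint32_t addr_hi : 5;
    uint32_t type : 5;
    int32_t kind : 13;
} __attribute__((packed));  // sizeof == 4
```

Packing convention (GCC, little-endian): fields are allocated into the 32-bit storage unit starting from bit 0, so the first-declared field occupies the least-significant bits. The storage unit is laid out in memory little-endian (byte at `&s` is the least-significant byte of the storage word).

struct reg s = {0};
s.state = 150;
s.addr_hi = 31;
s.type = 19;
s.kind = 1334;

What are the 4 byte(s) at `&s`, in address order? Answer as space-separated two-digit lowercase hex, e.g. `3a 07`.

[0+:9] state=150 & 0x1ff = 0x96; word=0x00000096
[9+:5] addr_hi=31 & 0x1f = 0x1f; word=0x00003e96
[14+:5] type=19 & 0x1f = 0x13; word=0x0004fe96
[19+:13] kind=1334 & 0x1fff = 0x536; word=0x29b4fe96
word = 0x29b4fe96 → little-endian bytes:
  [0]=0x96  [1]=0xfe  [2]=0xb4  [3]=0x29

96 fe b4 29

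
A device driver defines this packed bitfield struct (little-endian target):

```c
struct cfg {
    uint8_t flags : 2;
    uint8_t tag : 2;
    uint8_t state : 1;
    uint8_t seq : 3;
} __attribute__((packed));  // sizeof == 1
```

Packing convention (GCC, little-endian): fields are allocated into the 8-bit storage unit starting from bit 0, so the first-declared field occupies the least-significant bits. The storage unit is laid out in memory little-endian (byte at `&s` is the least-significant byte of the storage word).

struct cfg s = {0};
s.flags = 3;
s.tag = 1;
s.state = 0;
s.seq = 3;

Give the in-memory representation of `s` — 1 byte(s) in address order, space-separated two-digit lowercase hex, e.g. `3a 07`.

67

[0+:2] flags=3 & 0x3 = 0x3; word=0x03
[2+:2] tag=1 & 0x3 = 0x1; word=0x07
[4+:1] state=0 & 0x1 = 0x0; word=0x07
[5+:3] seq=3 & 0x7 = 0x3; word=0x67
word = 0x67 → little-endian bytes:
  [0]=0x67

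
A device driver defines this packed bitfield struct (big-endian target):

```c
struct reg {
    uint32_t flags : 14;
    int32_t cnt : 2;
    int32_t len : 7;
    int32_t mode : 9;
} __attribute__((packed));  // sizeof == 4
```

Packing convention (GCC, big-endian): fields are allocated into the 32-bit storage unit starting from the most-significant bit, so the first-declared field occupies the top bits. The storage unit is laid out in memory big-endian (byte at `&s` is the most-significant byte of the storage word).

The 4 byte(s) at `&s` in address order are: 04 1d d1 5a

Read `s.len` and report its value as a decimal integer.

-24

[0]=0x04 [1]=0x1d [2]=0xd1 [3]=0x5a (big-endian) → word 0x041dd15a
flags [18+:14] = (word>>18) & 0x3fff = 263
cnt [16+:2] = (word>>16) & 0x3 = 1
len [9+:7] = (word>>9) & 0x7f = 104  ←
mode [0+:9] = (word>>0) & 0x1ff = 346
len signed 7b, MSB=1: 104 - 128 = -24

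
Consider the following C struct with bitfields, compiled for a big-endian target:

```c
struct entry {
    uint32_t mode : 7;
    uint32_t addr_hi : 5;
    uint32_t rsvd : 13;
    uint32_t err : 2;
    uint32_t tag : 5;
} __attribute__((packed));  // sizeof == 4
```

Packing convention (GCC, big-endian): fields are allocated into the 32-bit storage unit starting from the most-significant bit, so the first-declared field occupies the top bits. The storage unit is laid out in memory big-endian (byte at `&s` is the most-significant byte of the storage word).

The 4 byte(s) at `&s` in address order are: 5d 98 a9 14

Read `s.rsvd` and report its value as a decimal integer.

4434

[0]=0x5d [1]=0x98 [2]=0xa9 [3]=0x14 (big-endian) → word 0x5d98a914
mode [25+:7] = (word>>25) & 0x7f = 46
addr_hi [20+:5] = (word>>20) & 0x1f = 25
rsvd [7+:13] = (word>>7) & 0x1fff = 4434  ←
err [5+:2] = (word>>5) & 0x3 = 0
tag [0+:5] = (word>>0) & 0x1f = 20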